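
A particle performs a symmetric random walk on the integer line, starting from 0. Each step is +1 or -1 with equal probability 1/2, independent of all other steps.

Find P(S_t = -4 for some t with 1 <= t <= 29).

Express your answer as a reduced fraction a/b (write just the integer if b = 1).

Answer: 123012781/268435456

Derivation:
Count via complement. Let g(t,s) = #length-t paths at position s with S_1..S_t all ≠ -4.
g(t,s) = g(t-1,s-1) + g(t-1,s+1) for s ≠ -4; g(t,-4) = 0.
t=0: g(0,0)=1
t=1: g(1,-1)=1 g(1,1)=1
t=2: g(2,-2)=1 g(2,0)=2 g(2,2)=1
t=3: g(3,-3)=1 g(3,-1)=3 g(3,1)=3 g(3,3)=1
t=4: g(4,-2)=4 g(4,0)=6 g(4,2)=4 g(4,4)=1
t=5: g(5,-3)=4 g(5,-1)=10 g(5,1)=10 g(5,3)=5 g(5,5)=1
t=6: g(6,-2)=14 g(6,0)=20 g(6,2)=15 g(6,4)=6 g(6,6)=1
t=7: g(7,-3)=14 g(7,-1)=34 g(7,1)=35 g(7,3)=21 g(7,5)=7 g(7,7)=1
t=8: g(8,-2)=48 g(8,0)=69 g(8,2)=56 g(8,4)=28 g(8,6)=8 g(8,8)=1
t=9: g(9,-3)=48 g(9,-1)=117 g(9,1)=125 g(9,3)=84 g(9,5)=36 g(9,7)=9 g(9,9)=1
t=10: g(10,-2)=165 g(10,0)=242 g(10,2)=209 g(10,4)=120 g(10,6)=45 g(10,8)=10 g(10,10)=1
t=11: g(11,-3)=165 g(11,-1)=407 g(11,1)=451 g(11,3)=329 g(11,5)=165 g(11,7)=55 g(11,9)=11 g(11,11)=1
t=12: g(12,-2)=572 g(12,0)=858 g(12,2)=780 g(12,4)=494 g(12,6)=220 g(12,8)=66 g(12,10)=12 g(12,12)=1
t=13: g(13,-3)=572 g(13,-1)=1430 g(13,1)=1638 g(13,3)=1274 g(13,5)=714 g(13,7)=286 g(13,9)=78 g(13,11)=13 g(13,13)=1
t=14: g(14,-2)=2002 g(14,0)=3068 g(14,2)=2912 g(14,4)=1988 g(14,6)=1000 g(14,8)=364 g(14,10)=91 g(14,12)=14 g(14,14)=1
t=15: g(15,-3)=2002 g(15,-1)=5070 g(15,1)=5980 g(15,3)=4900 g(15,5)=2988 g(15,7)=1364 g(15,9)=455 g(15,11)=105 g(15,13)=15 g(15,15)=1
t=16: g(16,-2)=7072 g(16,0)=11050 g(16,2)=10880 g(16,4)=7888 g(16,6)=4352 g(16,8)=1819 g(16,10)=560 g(16,12)=120 g(16,14)=16 g(16,16)=1
t=17: g(17,-3)=7072 g(17,-1)=18122 g(17,1)=21930 g(17,3)=18768 g(17,5)=12240 g(17,7)=6171 g(17,9)=2379 g(17,11)=680 g(17,13)=136 g(17,15)=17 g(17,17)=1
t=18: g(18,-2)=25194 g(18,0)=40052 g(18,2)=40698 g(18,4)=31008 g(18,6)=18411 g(18,8)=8550 g(18,10)=3059 g(18,12)=816 g(18,14)=153 g(18,16)=18 g(18,18)=1
t=19: g(19,-3)=25194 g(19,-1)=65246 g(19,1)=80750 g(19,3)=71706 g(19,5)=49419 g(19,7)=26961 g(19,9)=11609 g(19,11)=3875 g(19,13)=969 g(19,15)=171 g(19,17)=19 g(19,19)=1
t=20: g(20,-2)=90440 g(20,0)=145996 g(20,2)=152456 g(20,4)=121125 g(20,6)=76380 g(20,8)=38570 g(20,10)=15484 g(20,12)=4844 g(20,14)=1140 g(20,16)=190 g(20,18)=20 g(20,20)=1
t=21: g(21,-3)=90440 g(21,-1)=236436 g(21,1)=298452 g(21,3)=273581 g(21,5)=197505 g(21,7)=114950 g(21,9)=54054 g(21,11)=20328 g(21,13)=5984 g(21,15)=1330 g(21,17)=210 g(21,19)=21 g(21,21)=1
t=22: g(22,-2)=326876 g(22,0)=534888 g(22,2)=572033 g(22,4)=471086 g(22,6)=312455 g(22,8)=169004 g(22,10)=74382 g(22,12)=26312 g(22,14)=7314 g(22,16)=1540 g(22,18)=231 g(22,20)=22 g(22,22)=1
t=23: g(23,-3)=326876 g(23,-1)=861764 g(23,1)=1106921 g(23,3)=1043119 g(23,5)=783541 g(23,7)=481459 g(23,9)=243386 g(23,11)=100694 g(23,13)=33626 g(23,15)=8854 g(23,17)=1771 g(23,19)=253 g(23,21)=23 g(23,23)=1
t=24: g(24,-2)=1188640 g(24,0)=1968685 g(24,2)=2150040 g(24,4)=1826660 g(24,6)=1265000 g(24,8)=724845 g(24,10)=344080 g(24,12)=134320 g(24,14)=42480 g(24,16)=10625 g(24,18)=2024 g(24,20)=276 g(24,22)=24 g(24,24)=1
t=25: g(25,-3)=1188640 g(25,-1)=3157325 g(25,1)=4118725 g(25,3)=3976700 g(25,5)=3091660 g(25,7)=1989845 g(25,9)=1068925 g(25,11)=478400 g(25,13)=176800 g(25,15)=53105 g(25,17)=12649 g(25,19)=2300 g(25,21)=300 g(25,23)=25 g(25,25)=1
t=26: g(26,-2)=4345965 g(26,0)=7276050 g(26,2)=8095425 g(26,4)=7068360 g(26,6)=5081505 g(26,8)=3058770 g(26,10)=1547325 g(26,12)=655200 g(26,14)=229905 g(26,16)=65754 g(26,18)=14949 g(26,20)=2600 g(26,22)=325 g(26,24)=26 g(26,26)=1
t=27: g(27,-3)=4345965 g(27,-1)=11622015 g(27,1)=15371475 g(27,3)=15163785 g(27,5)=12149865 g(27,7)=8140275 g(27,9)=4606095 g(27,11)=2202525 g(27,13)=885105 g(27,15)=295659 g(27,17)=80703 g(27,19)=17549 g(27,21)=2925 g(27,23)=351 g(27,25)=27 g(27,27)=1
t=28: g(28,-2)=15967980 g(28,0)=26993490 g(28,2)=30535260 g(28,4)=27313650 g(28,6)=20290140 g(28,8)=12746370 g(28,10)=6808620 g(28,12)=3087630 g(28,14)=1180764 g(28,16)=376362 g(28,18)=98252 g(28,20)=20474 g(28,22)=3276 g(28,24)=378 g(28,26)=28 g(28,28)=1
t=29: g(29,-3)=15967980 g(29,-1)=42961470 g(29,1)=57528750 g(29,3)=57848910 g(29,5)=47603790 g(29,7)=33036510 g(29,9)=19554990 g(29,11)=9896250 g(29,13)=4268394 g(29,15)=1557126 g(29,17)=474614 g(29,19)=118726 g(29,21)=23750 g(29,23)=3654 g(29,25)=406 g(29,27)=29 g(29,29)=1
Paths never hitting -4: Σ_s g(29,s) = 290845350
Paths hitting -4: 2^29 - 290845350 = 246025562
P = 246025562/536870912 = 123012781/268435456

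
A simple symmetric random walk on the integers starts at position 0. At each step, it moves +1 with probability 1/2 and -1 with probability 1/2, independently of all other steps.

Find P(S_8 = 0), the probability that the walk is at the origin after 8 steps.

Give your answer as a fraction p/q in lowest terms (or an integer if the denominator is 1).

To return to 0 after 8 steps: need exactly 4 steps of +1 and 4 of -1.
Favorable paths: C(8,4) = 70
Total paths: 2^8 = 256
P = 70/256 = 35/128

Answer: 35/128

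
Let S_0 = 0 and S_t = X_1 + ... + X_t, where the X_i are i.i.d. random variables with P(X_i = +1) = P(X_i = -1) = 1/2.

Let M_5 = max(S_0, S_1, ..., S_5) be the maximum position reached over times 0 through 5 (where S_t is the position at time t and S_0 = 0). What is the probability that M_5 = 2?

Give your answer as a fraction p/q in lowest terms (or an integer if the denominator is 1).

Let M_5 = max(S_0,...,S_5). Use the reflection principle: for j ≥ 1, #{paths with M_5 ≥ j} = #{S_5 ≥ j} + #{S_5 ≥ j+1}.
By reflection, #{M_5 ≥ 2} = #{S_5 ≥ 2} + #{S_5 ≥ 3} = 6 + 6 = 12.
#{M_5 ≥ 3} = #{S_5 ≥ 3} + #{S_5 ≥ 4} = 6 + 1 = 7.
#{M_5 = 2} = 12 - 7 = 5.
P(M_5 = 2) = 5/32 = 5/32

Answer: 5/32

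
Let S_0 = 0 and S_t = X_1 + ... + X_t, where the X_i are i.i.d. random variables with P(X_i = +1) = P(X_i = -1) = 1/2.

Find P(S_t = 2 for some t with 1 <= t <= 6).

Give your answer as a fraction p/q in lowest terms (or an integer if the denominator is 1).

Count via complement. Let g(t,s) = #length-t paths at position s with S_1..S_t all ≠ 2.
g(t,s) = g(t-1,s-1) + g(t-1,s+1) for s ≠ 2; g(t,2) = 0.
t=0: g(0,0)=1
t=1: g(1,-1)=1 g(1,1)=1
t=2: g(2,-2)=1 g(2,0)=2
t=3: g(3,-3)=1 g(3,-1)=3 g(3,1)=2
t=4: g(4,-4)=1 g(4,-2)=4 g(4,0)=5
t=5: g(5,-5)=1 g(5,-3)=5 g(5,-1)=9 g(5,1)=5
t=6: g(6,-6)=1 g(6,-4)=6 g(6,-2)=14 g(6,0)=14
Paths never hitting 2: Σ_s g(6,s) = 35
Paths hitting 2: 2^6 - 35 = 29
P = 29/64 = 29/64

Answer: 29/64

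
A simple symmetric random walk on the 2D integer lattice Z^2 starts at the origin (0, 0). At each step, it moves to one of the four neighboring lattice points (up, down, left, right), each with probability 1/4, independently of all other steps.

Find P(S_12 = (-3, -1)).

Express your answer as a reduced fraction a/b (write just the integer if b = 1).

Let h be the number of horizontal steps (so 12-h are vertical). To end at (-3,-1) need (h-3)/2 right-steps and ((12-h)-1)/2 up-steps.
Sum over h with 3 ≤ h ≤ 11, h ≡ 1 (mod 2), 12-h ≡ 1 (mod 2):
h=3: C(12,3)·C(3,0)·C(9,4) = 220·1·126 = 27720
h=5: C(12,5)·C(5,1)·C(7,3) = 792·5·35 = 138600
h=7: C(12,7)·C(7,2)·C(5,2) = 792·21·10 = 166320
h=9: C(12,9)·C(9,3)·C(3,1) = 220·84·3 = 55440
h=11: C(12,11)·C(11,4)·C(1,0) = 12·330·1 = 3960
Total favorable: 392040
Total paths: 4^12 = 16777216
P = 392040/16777216 = 49005/2097152

Answer: 49005/2097152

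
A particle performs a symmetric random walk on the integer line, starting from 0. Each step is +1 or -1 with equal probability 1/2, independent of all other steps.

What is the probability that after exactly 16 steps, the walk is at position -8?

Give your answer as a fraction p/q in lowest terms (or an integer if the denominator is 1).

Answer: 455/16384

Derivation:
To reach position -8 after 16 steps: need 4 steps of +1 and 12 of -1.
Favorable paths: C(16,4) = 1820
Total paths: 2^16 = 65536
P = 1820/65536 = 455/16384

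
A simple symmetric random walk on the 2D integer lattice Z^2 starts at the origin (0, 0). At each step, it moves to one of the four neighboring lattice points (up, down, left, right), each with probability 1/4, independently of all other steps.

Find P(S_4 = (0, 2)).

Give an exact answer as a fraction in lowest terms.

Let h be the number of horizontal steps (so 4-h are vertical). To end at (0,2) need (h+0)/2 right-steps and ((4-h)+2)/2 up-steps.
Sum over h with 0 ≤ h ≤ 2, h ≡ 0 (mod 2), 4-h ≡ 0 (mod 2):
h=0: C(4,0)·C(0,0)·C(4,3) = 1·1·4 = 4
h=2: C(4,2)·C(2,1)·C(2,2) = 6·2·1 = 12
Total favorable: 16
Total paths: 4^4 = 256
P = 16/256 = 1/16

Answer: 1/16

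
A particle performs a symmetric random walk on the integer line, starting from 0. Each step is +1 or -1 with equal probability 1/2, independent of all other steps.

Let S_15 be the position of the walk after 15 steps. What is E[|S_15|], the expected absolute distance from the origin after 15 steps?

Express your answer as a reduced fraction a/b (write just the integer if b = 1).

S_15 takes values m ≡ 1 (mod 2) with |m| ≤ 15; P(S_15=m) = C(15,(15+m)/2)/2^15.
Total paths: 2^15 = 32768
Distribution: P(S=-15)=1/32768, P(S=-13)=15/32768, P(S=-11)=105/32768, P(S=-9)=455/32768, P(S=-7)=1365/32768, P(S=-5)=3003/32768, P(S=-3)=5005/32768, P(S=-1)=6435/32768, P(S=1)=6435/32768, P(S=3)=5005/32768, P(S=5)=3003/32768, P(S=7)=1365/32768, P(S=9)=455/32768, P(S=11)=105/32768, P(S=13)=15/32768, P(S=15)=1/32768
E[|S_15|] = Σ_m |m|·P(S_15=m) = 102960/32768 = 6435/2048

Answer: 6435/2048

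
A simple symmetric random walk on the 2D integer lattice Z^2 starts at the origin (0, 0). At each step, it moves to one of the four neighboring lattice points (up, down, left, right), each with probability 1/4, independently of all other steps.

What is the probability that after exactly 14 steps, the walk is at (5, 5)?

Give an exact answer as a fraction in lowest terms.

Let h be the number of horizontal steps (so 14-h are vertical). To end at (5,5) need (h+5)/2 right-steps and ((14-h)+5)/2 up-steps.
Sum over h with 5 ≤ h ≤ 9, h ≡ 1 (mod 2), 14-h ≡ 1 (mod 2):
h=5: C(14,5)·C(5,5)·C(9,7) = 2002·1·36 = 72072
h=7: C(14,7)·C(7,6)·C(7,6) = 3432·7·7 = 168168
h=9: C(14,9)·C(9,7)·C(5,5) = 2002·36·1 = 72072
Total favorable: 312312
Total paths: 4^14 = 268435456
P = 312312/268435456 = 39039/33554432

Answer: 39039/33554432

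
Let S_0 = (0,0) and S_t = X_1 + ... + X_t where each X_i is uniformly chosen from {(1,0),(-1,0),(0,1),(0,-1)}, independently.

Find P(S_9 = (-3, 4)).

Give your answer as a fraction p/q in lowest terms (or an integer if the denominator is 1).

Let h be the number of horizontal steps (so 9-h are vertical). To end at (-3,4) need (h-3)/2 right-steps and ((9-h)+4)/2 up-steps.
Sum over h with 3 ≤ h ≤ 5, h ≡ 1 (mod 2), 9-h ≡ 0 (mod 2):
h=3: C(9,3)·C(3,0)·C(6,5) = 84·1·6 = 504
h=5: C(9,5)·C(5,1)·C(4,4) = 126·5·1 = 630
Total favorable: 1134
Total paths: 4^9 = 262144
P = 1134/262144 = 567/131072

Answer: 567/131072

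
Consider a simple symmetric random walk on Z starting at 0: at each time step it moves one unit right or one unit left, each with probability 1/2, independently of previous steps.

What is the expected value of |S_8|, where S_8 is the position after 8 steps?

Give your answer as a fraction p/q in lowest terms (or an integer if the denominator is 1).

Answer: 35/16

Derivation:
S_8 takes values m ≡ 0 (mod 2) with |m| ≤ 8; P(S_8=m) = C(8,(8+m)/2)/2^8.
Total paths: 2^8 = 256
Distribution: P(S=-8)=1/256, P(S=-6)=8/256, P(S=-4)=28/256, P(S=-2)=56/256, P(S=0)=70/256, P(S=2)=56/256, P(S=4)=28/256, P(S=6)=8/256, P(S=8)=1/256
E[|S_8|] = Σ_m |m|·P(S_8=m) = 560/256 = 35/16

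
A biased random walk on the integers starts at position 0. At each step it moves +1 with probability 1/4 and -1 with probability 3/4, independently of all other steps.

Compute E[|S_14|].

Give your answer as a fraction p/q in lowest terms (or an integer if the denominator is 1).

Answer: 118302779/16777216

Derivation:
S_14 takes values m ≡ 0 (mod 2) with |m| ≤ 14; P(S_14=m) = C(14,(14+m)/2) · (1/4)^((14+m)/2) · (3/4)^((14-m)/2).
Distribution: P(S=-14)=4782969/268435456, P(S=-12)=11160261/134217728, P(S=-10)=48361131/268435456, P(S=-8)=16120377/67108864, P(S=-6)=59108049/268435456, P(S=-4)=19702683/134217728, P(S=-2)=19702683/268435456, P(S=0)=938223/33554432, P(S=2)=2189187/268435456, P(S=4)=243243/134217728, P(S=6)=81081/268435456, P(S=8)=2457/67108864, P(S=10)=819/268435456, P(S=12)=21/134217728, P(S=14)=1/268435456
E[|S_14|] = Σ_m |m|·P(S_14=m) = 118302779/16777216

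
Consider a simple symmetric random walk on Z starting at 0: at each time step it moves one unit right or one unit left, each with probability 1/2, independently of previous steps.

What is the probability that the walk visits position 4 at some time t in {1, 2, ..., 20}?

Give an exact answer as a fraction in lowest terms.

Count via complement. Let g(t,s) = #length-t paths at position s with S_1..S_t all ≠ 4.
g(t,s) = g(t-1,s-1) + g(t-1,s+1) for s ≠ 4; g(t,4) = 0.
t=0: g(0,0)=1
t=1: g(1,-1)=1 g(1,1)=1
t=2: g(2,-2)=1 g(2,0)=2 g(2,2)=1
t=3: g(3,-3)=1 g(3,-1)=3 g(3,1)=3 g(3,3)=1
t=4: g(4,-4)=1 g(4,-2)=4 g(4,0)=6 g(4,2)=4
t=5: g(5,-5)=1 g(5,-3)=5 g(5,-1)=10 g(5,1)=10 g(5,3)=4
t=6: g(6,-6)=1 g(6,-4)=6 g(6,-2)=15 g(6,0)=20 g(6,2)=14
t=7: g(7,-7)=1 g(7,-5)=7 g(7,-3)=21 g(7,-1)=35 g(7,1)=34 g(7,3)=14
t=8: g(8,-8)=1 g(8,-6)=8 g(8,-4)=28 g(8,-2)=56 g(8,0)=69 g(8,2)=48
t=9: g(9,-9)=1 g(9,-7)=9 g(9,-5)=36 g(9,-3)=84 g(9,-1)=125 g(9,1)=117 g(9,3)=48
t=10: g(10,-10)=1 g(10,-8)=10 g(10,-6)=45 g(10,-4)=120 g(10,-2)=209 g(10,0)=242 g(10,2)=165
t=11: g(11,-11)=1 g(11,-9)=11 g(11,-7)=55 g(11,-5)=165 g(11,-3)=329 g(11,-1)=451 g(11,1)=407 g(11,3)=165
t=12: g(12,-12)=1 g(12,-10)=12 g(12,-8)=66 g(12,-6)=220 g(12,-4)=494 g(12,-2)=780 g(12,0)=858 g(12,2)=572
t=13: g(13,-13)=1 g(13,-11)=13 g(13,-9)=78 g(13,-7)=286 g(13,-5)=714 g(13,-3)=1274 g(13,-1)=1638 g(13,1)=1430 g(13,3)=572
t=14: g(14,-14)=1 g(14,-12)=14 g(14,-10)=91 g(14,-8)=364 g(14,-6)=1000 g(14,-4)=1988 g(14,-2)=2912 g(14,0)=3068 g(14,2)=2002
t=15: g(15,-15)=1 g(15,-13)=15 g(15,-11)=105 g(15,-9)=455 g(15,-7)=1364 g(15,-5)=2988 g(15,-3)=4900 g(15,-1)=5980 g(15,1)=5070 g(15,3)=2002
t=16: g(16,-16)=1 g(16,-14)=16 g(16,-12)=120 g(16,-10)=560 g(16,-8)=1819 g(16,-6)=4352 g(16,-4)=7888 g(16,-2)=10880 g(16,0)=11050 g(16,2)=7072
t=17: g(17,-17)=1 g(17,-15)=17 g(17,-13)=136 g(17,-11)=680 g(17,-9)=2379 g(17,-7)=6171 g(17,-5)=12240 g(17,-3)=18768 g(17,-1)=21930 g(17,1)=18122 g(17,3)=7072
t=18: g(18,-18)=1 g(18,-16)=18 g(18,-14)=153 g(18,-12)=816 g(18,-10)=3059 g(18,-8)=8550 g(18,-6)=18411 g(18,-4)=31008 g(18,-2)=40698 g(18,0)=40052 g(18,2)=25194
t=19: g(19,-19)=1 g(19,-17)=19 g(19,-15)=171 g(19,-13)=969 g(19,-11)=3875 g(19,-9)=11609 g(19,-7)=26961 g(19,-5)=49419 g(19,-3)=71706 g(19,-1)=80750 g(19,1)=65246 g(19,3)=25194
t=20: g(20,-20)=1 g(20,-18)=20 g(20,-16)=190 g(20,-14)=1140 g(20,-12)=4844 g(20,-10)=15484 g(20,-8)=38570 g(20,-6)=76380 g(20,-4)=121125 g(20,-2)=152456 g(20,0)=145996 g(20,2)=90440
Paths never hitting 4: Σ_s g(20,s) = 646646
Paths hitting 4: 2^20 - 646646 = 401930
P = 401930/1048576 = 200965/524288

Answer: 200965/524288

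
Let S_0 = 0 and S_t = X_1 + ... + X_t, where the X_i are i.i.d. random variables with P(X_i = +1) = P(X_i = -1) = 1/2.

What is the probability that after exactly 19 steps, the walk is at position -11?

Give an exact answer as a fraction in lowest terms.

To reach position -11 after 19 steps: need 4 steps of +1 and 15 of -1.
Favorable paths: C(19,4) = 3876
Total paths: 2^19 = 524288
P = 3876/524288 = 969/131072

Answer: 969/131072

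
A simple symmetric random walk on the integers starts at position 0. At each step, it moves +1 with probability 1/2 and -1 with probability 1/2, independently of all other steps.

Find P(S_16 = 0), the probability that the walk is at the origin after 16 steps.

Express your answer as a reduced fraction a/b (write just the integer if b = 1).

To return to 0 after 16 steps: need exactly 8 steps of +1 and 8 of -1.
Favorable paths: C(16,8) = 12870
Total paths: 2^16 = 65536
P = 12870/65536 = 6435/32768

Answer: 6435/32768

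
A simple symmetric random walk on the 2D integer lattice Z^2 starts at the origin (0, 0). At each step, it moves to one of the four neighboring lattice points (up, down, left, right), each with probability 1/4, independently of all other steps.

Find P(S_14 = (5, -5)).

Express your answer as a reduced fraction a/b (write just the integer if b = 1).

Let h be the number of horizontal steps (so 14-h are vertical). To end at (5,-5) need (h+5)/2 right-steps and ((14-h)-5)/2 up-steps.
Sum over h with 5 ≤ h ≤ 9, h ≡ 1 (mod 2), 14-h ≡ 1 (mod 2):
h=5: C(14,5)·C(5,5)·C(9,2) = 2002·1·36 = 72072
h=7: C(14,7)·C(7,6)·C(7,1) = 3432·7·7 = 168168
h=9: C(14,9)·C(9,7)·C(5,0) = 2002·36·1 = 72072
Total favorable: 312312
Total paths: 4^14 = 268435456
P = 312312/268435456 = 39039/33554432

Answer: 39039/33554432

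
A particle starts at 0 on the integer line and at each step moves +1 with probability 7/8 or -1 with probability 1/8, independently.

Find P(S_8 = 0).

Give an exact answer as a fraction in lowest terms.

To reach position 0 after 8 steps: need 4 steps of +1 and 4 steps of -1.
Number of such sequences: C(8,4) = 70
Each has probability (7/8)^4 · (1/8)^4 = 2401/16777216
P = 70 · 2401/16777216 = 84035/8388608

Answer: 84035/8388608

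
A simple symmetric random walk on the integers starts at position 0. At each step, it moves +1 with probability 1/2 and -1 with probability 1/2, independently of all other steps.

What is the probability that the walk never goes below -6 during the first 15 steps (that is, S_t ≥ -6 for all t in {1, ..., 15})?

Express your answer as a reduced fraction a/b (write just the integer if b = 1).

Let f(t,s) = #length-t paths at position s with S_1..S_t all ≥ -6.
f(t,s) = f(t-1,s-1) + f(t-1,s+1) for s ≥ -6; f(t,s) = 0 for s < -6.
t=0: f(0,0)=1
t=1: f(1,-1)=1 f(1,1)=1
t=2: f(2,-2)=1 f(2,0)=2 f(2,2)=1
t=3: f(3,-3)=1 f(3,-1)=3 f(3,1)=3 f(3,3)=1
t=4: f(4,-4)=1 f(4,-2)=4 f(4,0)=6 f(4,2)=4 f(4,4)=1
t=5: f(5,-5)=1 f(5,-3)=5 f(5,-1)=10 f(5,1)=10 f(5,3)=5 f(5,5)=1
t=6: f(6,-6)=1 f(6,-4)=6 f(6,-2)=15 f(6,0)=20 f(6,2)=15 f(6,4)=6 f(6,6)=1
t=7: f(7,-5)=7 f(7,-3)=21 f(7,-1)=35 f(7,1)=35 f(7,3)=21 f(7,5)=7 f(7,7)=1
t=8: f(8,-6)=7 f(8,-4)=28 f(8,-2)=56 f(8,0)=70 f(8,2)=56 f(8,4)=28 f(8,6)=8 f(8,8)=1
t=9: f(9,-5)=35 f(9,-3)=84 f(9,-1)=126 f(9,1)=126 f(9,3)=84 f(9,5)=36 f(9,7)=9 f(9,9)=1
t=10: f(10,-6)=35 f(10,-4)=119 f(10,-2)=210 f(10,0)=252 f(10,2)=210 f(10,4)=120 f(10,6)=45 f(10,8)=10 f(10,10)=1
t=11: f(11,-5)=154 f(11,-3)=329 f(11,-1)=462 f(11,1)=462 f(11,3)=330 f(11,5)=165 f(11,7)=55 f(11,9)=11 f(11,11)=1
t=12: f(12,-6)=154 f(12,-4)=483 f(12,-2)=791 f(12,0)=924 f(12,2)=792 f(12,4)=495 f(12,6)=220 f(12,8)=66 f(12,10)=12 f(12,12)=1
t=13: f(13,-5)=637 f(13,-3)=1274 f(13,-1)=1715 f(13,1)=1716 f(13,3)=1287 f(13,5)=715 f(13,7)=286 f(13,9)=78 f(13,11)=13 f(13,13)=1
t=14: f(14,-6)=637 f(14,-4)=1911 f(14,-2)=2989 f(14,0)=3431 f(14,2)=3003 f(14,4)=2002 f(14,6)=1001 f(14,8)=364 f(14,10)=91 f(14,12)=14 f(14,14)=1
t=15: f(15,-5)=2548 f(15,-3)=4900 f(15,-1)=6420 f(15,1)=6434 f(15,3)=5005 f(15,5)=3003 f(15,7)=1365 f(15,9)=455 f(15,11)=105 f(15,13)=15 f(15,15)=1
Σ_s f(15,s) = 30251
P = 30251/32768 = 30251/32768

Answer: 30251/32768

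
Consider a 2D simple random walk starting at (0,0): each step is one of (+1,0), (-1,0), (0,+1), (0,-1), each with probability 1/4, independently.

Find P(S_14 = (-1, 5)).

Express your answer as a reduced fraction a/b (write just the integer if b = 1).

Let h be the number of horizontal steps (so 14-h are vertical). To end at (-1,5) need (h-1)/2 right-steps and ((14-h)+5)/2 up-steps.
Sum over h with 1 ≤ h ≤ 9, h ≡ 1 (mod 2), 14-h ≡ 1 (mod 2):
h=1: C(14,1)·C(1,0)·C(13,9) = 14·1·715 = 10010
h=3: C(14,3)·C(3,1)·C(11,8) = 364·3·165 = 180180
h=5: C(14,5)·C(5,2)·C(9,7) = 2002·10·36 = 720720
h=7: C(14,7)·C(7,3)·C(7,6) = 3432·35·7 = 840840
h=9: C(14,9)·C(9,4)·C(5,5) = 2002·126·1 = 252252
Total favorable: 2004002
Total paths: 4^14 = 268435456
P = 2004002/268435456 = 1002001/134217728

Answer: 1002001/134217728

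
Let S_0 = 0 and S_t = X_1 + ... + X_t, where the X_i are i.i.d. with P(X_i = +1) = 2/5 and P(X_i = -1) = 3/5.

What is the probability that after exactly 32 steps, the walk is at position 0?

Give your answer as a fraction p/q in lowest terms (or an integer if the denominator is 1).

Answer: 339142768681303277568/4656612873077392578125

Derivation:
To be at 0 after 32 steps: need exactly 16 steps of +1 and 16 of -1.
Number of such sequences: C(32,16) = 601080390
Each has probability (2/5)^16 · (3/5)^16 = 2821109907456/23283064365386962890625
P = 601080390 · 2821109907456/23283064365386962890625 = 339142768681303277568/4656612873077392578125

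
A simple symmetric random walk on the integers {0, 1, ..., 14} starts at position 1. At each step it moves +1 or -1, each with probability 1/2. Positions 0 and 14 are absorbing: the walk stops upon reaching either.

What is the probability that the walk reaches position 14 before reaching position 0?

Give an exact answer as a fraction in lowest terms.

Answer: 1/14

Derivation:
Symmetric walk (p = 1/2): the harmonic-function argument gives P(hit 14 before 0 | start at 1) = a/N.
P = 1/14 = 1/14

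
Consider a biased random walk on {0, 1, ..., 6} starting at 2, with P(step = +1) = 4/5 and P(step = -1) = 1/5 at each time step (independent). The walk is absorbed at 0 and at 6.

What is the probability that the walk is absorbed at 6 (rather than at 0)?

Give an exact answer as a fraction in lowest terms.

Answer: 256/273

Derivation:
Biased walk: p = 4/5, q = 1/5, r = q/p = 1/4
Gambler's ruin: P(hit 6 before 0 | start at 2) = (1 - r^a)/(1 - r^N)
r^2 = 1/16; r^6 = 1/4096
P = (1 - 1/16) / (1 - 1/4096) = 15/16 / 4095/4096 = 256/273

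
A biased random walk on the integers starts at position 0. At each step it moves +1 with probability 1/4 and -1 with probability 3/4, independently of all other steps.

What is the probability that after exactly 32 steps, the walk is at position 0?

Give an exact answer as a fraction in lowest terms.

To be at 0 after 32 steps: need exactly 16 steps of +1 and 16 of -1.
Number of such sequences: C(32,16) = 601080390
Each has probability (1/4)^16 · (3/4)^16 = 43046721/18446744073709551616
P = 601080390 · 43046721/18446744073709551616 = 12937269923450595/9223372036854775808

Answer: 12937269923450595/9223372036854775808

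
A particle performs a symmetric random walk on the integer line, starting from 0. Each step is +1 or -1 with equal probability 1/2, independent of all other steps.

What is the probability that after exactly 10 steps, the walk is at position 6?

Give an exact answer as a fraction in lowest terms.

Answer: 45/1024

Derivation:
To reach position 6 after 10 steps: need 8 steps of +1 and 2 of -1.
Favorable paths: C(10,8) = 45
Total paths: 2^10 = 1024
P = 45/1024 = 45/1024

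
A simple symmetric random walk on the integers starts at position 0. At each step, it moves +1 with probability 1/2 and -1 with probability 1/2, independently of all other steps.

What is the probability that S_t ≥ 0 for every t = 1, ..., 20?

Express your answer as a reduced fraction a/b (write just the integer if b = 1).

Let f(t,s) = #length-t paths at position s with S_1..S_t all ≥ 0.
f(t,s) = f(t-1,s-1) + f(t-1,s+1) for s ≥ 0; f(t,s) = 0 for s < 0.
t=0: f(0,0)=1
t=1: f(1,1)=1
t=2: f(2,0)=1 f(2,2)=1
t=3: f(3,1)=2 f(3,3)=1
t=4: f(4,0)=2 f(4,2)=3 f(4,4)=1
t=5: f(5,1)=5 f(5,3)=4 f(5,5)=1
t=6: f(6,0)=5 f(6,2)=9 f(6,4)=5 f(6,6)=1
t=7: f(7,1)=14 f(7,3)=14 f(7,5)=6 f(7,7)=1
t=8: f(8,0)=14 f(8,2)=28 f(8,4)=20 f(8,6)=7 f(8,8)=1
t=9: f(9,1)=42 f(9,3)=48 f(9,5)=27 f(9,7)=8 f(9,9)=1
t=10: f(10,0)=42 f(10,2)=90 f(10,4)=75 f(10,6)=35 f(10,8)=9 f(10,10)=1
t=11: f(11,1)=132 f(11,3)=165 f(11,5)=110 f(11,7)=44 f(11,9)=10 f(11,11)=1
t=12: f(12,0)=132 f(12,2)=297 f(12,4)=275 f(12,6)=154 f(12,8)=54 f(12,10)=11 f(12,12)=1
t=13: f(13,1)=429 f(13,3)=572 f(13,5)=429 f(13,7)=208 f(13,9)=65 f(13,11)=12 f(13,13)=1
t=14: f(14,0)=429 f(14,2)=1001 f(14,4)=1001 f(14,6)=637 f(14,8)=273 f(14,10)=77 f(14,12)=13 f(14,14)=1
t=15: f(15,1)=1430 f(15,3)=2002 f(15,5)=1638 f(15,7)=910 f(15,9)=350 f(15,11)=90 f(15,13)=14 f(15,15)=1
t=16: f(16,0)=1430 f(16,2)=3432 f(16,4)=3640 f(16,6)=2548 f(16,8)=1260 f(16,10)=440 f(16,12)=104 f(16,14)=15 f(16,16)=1
t=17: f(17,1)=4862 f(17,3)=7072 f(17,5)=6188 f(17,7)=3808 f(17,9)=1700 f(17,11)=544 f(17,13)=119 f(17,15)=16 f(17,17)=1
t=18: f(18,0)=4862 f(18,2)=11934 f(18,4)=13260 f(18,6)=9996 f(18,8)=5508 f(18,10)=2244 f(18,12)=663 f(18,14)=135 f(18,16)=17 f(18,18)=1
t=19: f(19,1)=16796 f(19,3)=25194 f(19,5)=23256 f(19,7)=15504 f(19,9)=7752 f(19,11)=2907 f(19,13)=798 f(19,15)=152 f(19,17)=18 f(19,19)=1
t=20: f(20,0)=16796 f(20,2)=41990 f(20,4)=48450 f(20,6)=38760 f(20,8)=23256 f(20,10)=10659 f(20,12)=3705 f(20,14)=950 f(20,16)=170 f(20,18)=19 f(20,20)=1
Σ_s f(20,s) = 184756
P = 184756/1048576 = 46189/262144

Answer: 46189/262144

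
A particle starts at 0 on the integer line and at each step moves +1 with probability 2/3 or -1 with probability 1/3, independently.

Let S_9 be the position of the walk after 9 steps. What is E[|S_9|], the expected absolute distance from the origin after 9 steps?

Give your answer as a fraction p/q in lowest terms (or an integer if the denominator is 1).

Answer: 2549/729

Derivation:
S_9 takes values m ≡ 1 (mod 2) with |m| ≤ 9; P(S_9=m) = C(9,(9+m)/2) · (2/3)^((9+m)/2) · (1/3)^((9-m)/2).
Distribution: P(S=-9)=1/19683, P(S=-7)=2/2187, P(S=-5)=16/2187, P(S=-3)=224/6561, P(S=-1)=224/2187, P(S=1)=448/2187, P(S=3)=1792/6561, P(S=5)=512/2187, P(S=7)=256/2187, P(S=9)=512/19683
E[|S_9|] = Σ_m |m|·P(S_9=m) = 2549/729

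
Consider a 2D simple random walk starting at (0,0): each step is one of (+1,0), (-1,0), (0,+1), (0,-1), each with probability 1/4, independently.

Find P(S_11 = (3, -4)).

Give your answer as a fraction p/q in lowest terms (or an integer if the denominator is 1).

Answer: 12705/2097152

Derivation:
Let h be the number of horizontal steps (so 11-h are vertical). To end at (3,-4) need (h+3)/2 right-steps and ((11-h)-4)/2 up-steps.
Sum over h with 3 ≤ h ≤ 7, h ≡ 1 (mod 2), 11-h ≡ 0 (mod 2):
h=3: C(11,3)·C(3,3)·C(8,2) = 165·1·28 = 4620
h=5: C(11,5)·C(5,4)·C(6,1) = 462·5·6 = 13860
h=7: C(11,7)·C(7,5)·C(4,0) = 330·21·1 = 6930
Total favorable: 25410
Total paths: 4^11 = 4194304
P = 25410/4194304 = 12705/2097152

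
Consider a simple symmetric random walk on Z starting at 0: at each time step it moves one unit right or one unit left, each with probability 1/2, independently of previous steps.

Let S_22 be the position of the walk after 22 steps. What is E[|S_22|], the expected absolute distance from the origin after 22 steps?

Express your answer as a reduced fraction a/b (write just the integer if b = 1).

S_22 takes values m ≡ 0 (mod 2) with |m| ≤ 22; P(S_22=m) = C(22,(22+m)/2)/2^22.
Total paths: 2^22 = 4194304
Distribution: P(S=-22)=1/4194304, P(S=-20)=22/4194304, P(S=-18)=231/4194304, P(S=-16)=1540/4194304, P(S=-14)=7315/4194304, P(S=-12)=26334/4194304, P(S=-10)=74613/4194304, P(S=-8)=170544/4194304, P(S=-6)=319770/4194304, P(S=-4)=497420/4194304, P(S=-2)=646646/4194304, P(S=0)=705432/4194304, P(S=2)=646646/4194304, P(S=4)=497420/4194304, P(S=6)=319770/4194304, P(S=8)=170544/4194304, P(S=10)=74613/4194304, P(S=12)=26334/4194304, P(S=14)=7315/4194304, P(S=16)=1540/4194304, P(S=18)=231/4194304, P(S=20)=22/4194304, P(S=22)=1/4194304
E[|S_22|] = Σ_m |m|·P(S_22=m) = 15519504/4194304 = 969969/262144

Answer: 969969/262144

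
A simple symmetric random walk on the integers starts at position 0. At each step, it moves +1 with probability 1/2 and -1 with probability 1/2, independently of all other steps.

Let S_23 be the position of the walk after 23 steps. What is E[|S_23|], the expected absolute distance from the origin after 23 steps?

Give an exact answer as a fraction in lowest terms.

Answer: 2028117/524288

Derivation:
S_23 takes values m ≡ 1 (mod 2) with |m| ≤ 23; P(S_23=m) = C(23,(23+m)/2)/2^23.
Total paths: 2^23 = 8388608
Distribution: P(S=-23)=1/8388608, P(S=-21)=23/8388608, P(S=-19)=253/8388608, P(S=-17)=1771/8388608, P(S=-15)=8855/8388608, P(S=-13)=33649/8388608, P(S=-11)=100947/8388608, P(S=-9)=245157/8388608, P(S=-7)=490314/8388608, P(S=-5)=817190/8388608, P(S=-3)=1144066/8388608, P(S=-1)=1352078/8388608, P(S=1)=1352078/8388608, P(S=3)=1144066/8388608, P(S=5)=817190/8388608, P(S=7)=490314/8388608, P(S=9)=245157/8388608, P(S=11)=100947/8388608, P(S=13)=33649/8388608, P(S=15)=8855/8388608, P(S=17)=1771/8388608, P(S=19)=253/8388608, P(S=21)=23/8388608, P(S=23)=1/8388608
E[|S_23|] = Σ_m |m|·P(S_23=m) = 32449872/8388608 = 2028117/524288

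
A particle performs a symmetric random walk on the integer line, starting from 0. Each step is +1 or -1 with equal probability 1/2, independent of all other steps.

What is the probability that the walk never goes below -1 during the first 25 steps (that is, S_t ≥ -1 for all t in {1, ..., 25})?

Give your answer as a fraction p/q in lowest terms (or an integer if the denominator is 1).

Let f(t,s) = #length-t paths at position s with S_1..S_t all ≥ -1.
f(t,s) = f(t-1,s-1) + f(t-1,s+1) for s ≥ -1; f(t,s) = 0 for s < -1.
t=0: f(0,0)=1
t=1: f(1,-1)=1 f(1,1)=1
t=2: f(2,0)=2 f(2,2)=1
t=3: f(3,-1)=2 f(3,1)=3 f(3,3)=1
t=4: f(4,0)=5 f(4,2)=4 f(4,4)=1
t=5: f(5,-1)=5 f(5,1)=9 f(5,3)=5 f(5,5)=1
t=6: f(6,0)=14 f(6,2)=14 f(6,4)=6 f(6,6)=1
t=7: f(7,-1)=14 f(7,1)=28 f(7,3)=20 f(7,5)=7 f(7,7)=1
t=8: f(8,0)=42 f(8,2)=48 f(8,4)=27 f(8,6)=8 f(8,8)=1
t=9: f(9,-1)=42 f(9,1)=90 f(9,3)=75 f(9,5)=35 f(9,7)=9 f(9,9)=1
t=10: f(10,0)=132 f(10,2)=165 f(10,4)=110 f(10,6)=44 f(10,8)=10 f(10,10)=1
t=11: f(11,-1)=132 f(11,1)=297 f(11,3)=275 f(11,5)=154 f(11,7)=54 f(11,9)=11 f(11,11)=1
t=12: f(12,0)=429 f(12,2)=572 f(12,4)=429 f(12,6)=208 f(12,8)=65 f(12,10)=12 f(12,12)=1
t=13: f(13,-1)=429 f(13,1)=1001 f(13,3)=1001 f(13,5)=637 f(13,7)=273 f(13,9)=77 f(13,11)=13 f(13,13)=1
t=14: f(14,0)=1430 f(14,2)=2002 f(14,4)=1638 f(14,6)=910 f(14,8)=350 f(14,10)=90 f(14,12)=14 f(14,14)=1
t=15: f(15,-1)=1430 f(15,1)=3432 f(15,3)=3640 f(15,5)=2548 f(15,7)=1260 f(15,9)=440 f(15,11)=104 f(15,13)=15 f(15,15)=1
t=16: f(16,0)=4862 f(16,2)=7072 f(16,4)=6188 f(16,6)=3808 f(16,8)=1700 f(16,10)=544 f(16,12)=119 f(16,14)=16 f(16,16)=1
t=17: f(17,-1)=4862 f(17,1)=11934 f(17,3)=13260 f(17,5)=9996 f(17,7)=5508 f(17,9)=2244 f(17,11)=663 f(17,13)=135 f(17,15)=17 f(17,17)=1
t=18: f(18,0)=16796 f(18,2)=25194 f(18,4)=23256 f(18,6)=15504 f(18,8)=7752 f(18,10)=2907 f(18,12)=798 f(18,14)=152 f(18,16)=18 f(18,18)=1
t=19: f(19,-1)=16796 f(19,1)=41990 f(19,3)=48450 f(19,5)=38760 f(19,7)=23256 f(19,9)=10659 f(19,11)=3705 f(19,13)=950 f(19,15)=170 f(19,17)=19 f(19,19)=1
t=20: f(20,0)=58786 f(20,2)=90440 f(20,4)=87210 f(20,6)=62016 f(20,8)=33915 f(20,10)=14364 f(20,12)=4655 f(20,14)=1120 f(20,16)=189 f(20,18)=20 f(20,20)=1
t=21: f(21,-1)=58786 f(21,1)=149226 f(21,3)=177650 f(21,5)=149226 f(21,7)=95931 f(21,9)=48279 f(21,11)=19019 f(21,13)=5775 f(21,15)=1309 f(21,17)=209 f(21,19)=21 f(21,21)=1
t=22: f(22,0)=208012 f(22,2)=326876 f(22,4)=326876 f(22,6)=245157 f(22,8)=144210 f(22,10)=67298 f(22,12)=24794 f(22,14)=7084 f(22,16)=1518 f(22,18)=230 f(22,20)=22 f(22,22)=1
t=23: f(23,-1)=208012 f(23,1)=534888 f(23,3)=653752 f(23,5)=572033 f(23,7)=389367 f(23,9)=211508 f(23,11)=92092 f(23,13)=31878 f(23,15)=8602 f(23,17)=1748 f(23,19)=252 f(23,21)=23 f(23,23)=1
t=24: f(24,0)=742900 f(24,2)=1188640 f(24,4)=1225785 f(24,6)=961400 f(24,8)=600875 f(24,10)=303600 f(24,12)=123970 f(24,14)=40480 f(24,16)=10350 f(24,18)=2000 f(24,20)=275 f(24,22)=24 f(24,24)=1
t=25: f(25,-1)=742900 f(25,1)=1931540 f(25,3)=2414425 f(25,5)=2187185 f(25,7)=1562275 f(25,9)=904475 f(25,11)=427570 f(25,13)=164450 f(25,15)=50830 f(25,17)=12350 f(25,19)=2275 f(25,21)=299 f(25,23)=25 f(25,25)=1
Σ_s f(25,s) = 10400600
P = 10400600/33554432 = 1300075/4194304

Answer: 1300075/4194304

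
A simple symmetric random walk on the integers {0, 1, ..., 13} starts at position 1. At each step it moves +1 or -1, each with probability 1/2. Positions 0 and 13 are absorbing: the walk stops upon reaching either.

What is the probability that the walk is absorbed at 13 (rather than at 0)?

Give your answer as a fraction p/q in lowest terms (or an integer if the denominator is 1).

Symmetric walk (p = 1/2): the harmonic-function argument gives P(hit 13 before 0 | start at 1) = a/N.
P = 1/13 = 1/13

Answer: 1/13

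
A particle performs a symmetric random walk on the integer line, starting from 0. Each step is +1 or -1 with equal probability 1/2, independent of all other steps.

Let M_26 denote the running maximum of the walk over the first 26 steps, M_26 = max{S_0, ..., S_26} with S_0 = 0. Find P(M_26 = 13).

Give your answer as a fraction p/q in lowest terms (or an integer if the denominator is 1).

Answer: 115115/33554432

Derivation:
Let M_26 = max(S_0,...,S_26). Use the reflection principle: for j ≥ 1, #{paths with M_26 ≥ j} = #{S_26 ≥ j} + #{S_26 ≥ j+1}.
By reflection, #{M_26 ≥ 13} = #{S_26 ≥ 13} + #{S_26 ≥ 14} = 313912 + 313912 = 627824.
#{M_26 ≥ 14} = #{S_26 ≥ 14} + #{S_26 ≥ 15} = 313912 + 83682 = 397594.
#{M_26 = 13} = 627824 - 397594 = 230230.
P(M_26 = 13) = 230230/67108864 = 115115/33554432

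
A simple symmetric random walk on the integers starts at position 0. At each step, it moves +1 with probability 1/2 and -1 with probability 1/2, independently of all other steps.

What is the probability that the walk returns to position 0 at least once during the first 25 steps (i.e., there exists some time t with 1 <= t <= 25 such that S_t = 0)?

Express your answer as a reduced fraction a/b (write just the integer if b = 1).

Count via complement. Let g(t,s) = #length-t paths at position s with S_1..S_t all ≠ 0.
g(t,s) = g(t-1,s-1) + g(t-1,s+1) for s ≠ 0; g(t,0) = 0.
t=0: g(0,0)=1
t=1: g(1,-1)=1 g(1,1)=1
t=2: g(2,-2)=1 g(2,2)=1
t=3: g(3,-3)=1 g(3,-1)=1 g(3,1)=1 g(3,3)=1
t=4: g(4,-4)=1 g(4,-2)=2 g(4,2)=2 g(4,4)=1
t=5: g(5,-5)=1 g(5,-3)=3 g(5,-1)=2 g(5,1)=2 g(5,3)=3 g(5,5)=1
t=6: g(6,-6)=1 g(6,-4)=4 g(6,-2)=5 g(6,2)=5 g(6,4)=4 g(6,6)=1
t=7: g(7,-7)=1 g(7,-5)=5 g(7,-3)=9 g(7,-1)=5 g(7,1)=5 g(7,3)=9 g(7,5)=5 g(7,7)=1
t=8: g(8,-8)=1 g(8,-6)=6 g(8,-4)=14 g(8,-2)=14 g(8,2)=14 g(8,4)=14 g(8,6)=6 g(8,8)=1
t=9: g(9,-9)=1 g(9,-7)=7 g(9,-5)=20 g(9,-3)=28 g(9,-1)=14 g(9,1)=14 g(9,3)=28 g(9,5)=20 g(9,7)=7 g(9,9)=1
t=10: g(10,-10)=1 g(10,-8)=8 g(10,-6)=27 g(10,-4)=48 g(10,-2)=42 g(10,2)=42 g(10,4)=48 g(10,6)=27 g(10,8)=8 g(10,10)=1
t=11: g(11,-11)=1 g(11,-9)=9 g(11,-7)=35 g(11,-5)=75 g(11,-3)=90 g(11,-1)=42 g(11,1)=42 g(11,3)=90 g(11,5)=75 g(11,7)=35 g(11,9)=9 g(11,11)=1
t=12: g(12,-12)=1 g(12,-10)=10 g(12,-8)=44 g(12,-6)=110 g(12,-4)=165 g(12,-2)=132 g(12,2)=132 g(12,4)=165 g(12,6)=110 g(12,8)=44 g(12,10)=10 g(12,12)=1
t=13: g(13,-13)=1 g(13,-11)=11 g(13,-9)=54 g(13,-7)=154 g(13,-5)=275 g(13,-3)=297 g(13,-1)=132 g(13,1)=132 g(13,3)=297 g(13,5)=275 g(13,7)=154 g(13,9)=54 g(13,11)=11 g(13,13)=1
t=14: g(14,-14)=1 g(14,-12)=12 g(14,-10)=65 g(14,-8)=208 g(14,-6)=429 g(14,-4)=572 g(14,-2)=429 g(14,2)=429 g(14,4)=572 g(14,6)=429 g(14,8)=208 g(14,10)=65 g(14,12)=12 g(14,14)=1
t=15: g(15,-15)=1 g(15,-13)=13 g(15,-11)=77 g(15,-9)=273 g(15,-7)=637 g(15,-5)=1001 g(15,-3)=1001 g(15,-1)=429 g(15,1)=429 g(15,3)=1001 g(15,5)=1001 g(15,7)=637 g(15,9)=273 g(15,11)=77 g(15,13)=13 g(15,15)=1
t=16: g(16,-16)=1 g(16,-14)=14 g(16,-12)=90 g(16,-10)=350 g(16,-8)=910 g(16,-6)=1638 g(16,-4)=2002 g(16,-2)=1430 g(16,2)=1430 g(16,4)=2002 g(16,6)=1638 g(16,8)=910 g(16,10)=350 g(16,12)=90 g(16,14)=14 g(16,16)=1
t=17: g(17,-17)=1 g(17,-15)=15 g(17,-13)=104 g(17,-11)=440 g(17,-9)=1260 g(17,-7)=2548 g(17,-5)=3640 g(17,-3)=3432 g(17,-1)=1430 g(17,1)=1430 g(17,3)=3432 g(17,5)=3640 g(17,7)=2548 g(17,9)=1260 g(17,11)=440 g(17,13)=104 g(17,15)=15 g(17,17)=1
t=18: g(18,-18)=1 g(18,-16)=16 g(18,-14)=119 g(18,-12)=544 g(18,-10)=1700 g(18,-8)=3808 g(18,-6)=6188 g(18,-4)=7072 g(18,-2)=4862 g(18,2)=4862 g(18,4)=7072 g(18,6)=6188 g(18,8)=3808 g(18,10)=1700 g(18,12)=544 g(18,14)=119 g(18,16)=16 g(18,18)=1
t=19: g(19,-19)=1 g(19,-17)=17 g(19,-15)=135 g(19,-13)=663 g(19,-11)=2244 g(19,-9)=5508 g(19,-7)=9996 g(19,-5)=13260 g(19,-3)=11934 g(19,-1)=4862 g(19,1)=4862 g(19,3)=11934 g(19,5)=13260 g(19,7)=9996 g(19,9)=5508 g(19,11)=2244 g(19,13)=663 g(19,15)=135 g(19,17)=17 g(19,19)=1
t=20: g(20,-20)=1 g(20,-18)=18 g(20,-16)=152 g(20,-14)=798 g(20,-12)=2907 g(20,-10)=7752 g(20,-8)=15504 g(20,-6)=23256 g(20,-4)=25194 g(20,-2)=16796 g(20,2)=16796 g(20,4)=25194 g(20,6)=23256 g(20,8)=15504 g(20,10)=7752 g(20,12)=2907 g(20,14)=798 g(20,16)=152 g(20,18)=18 g(20,20)=1
t=21: g(21,-21)=1 g(21,-19)=19 g(21,-17)=170 g(21,-15)=950 g(21,-13)=3705 g(21,-11)=10659 g(21,-9)=23256 g(21,-7)=38760 g(21,-5)=48450 g(21,-3)=41990 g(21,-1)=16796 g(21,1)=16796 g(21,3)=41990 g(21,5)=48450 g(21,7)=38760 g(21,9)=23256 g(21,11)=10659 g(21,13)=3705 g(21,15)=950 g(21,17)=170 g(21,19)=19 g(21,21)=1
t=22: g(22,-22)=1 g(22,-20)=20 g(22,-18)=189 g(22,-16)=1120 g(22,-14)=4655 g(22,-12)=14364 g(22,-10)=33915 g(22,-8)=62016 g(22,-6)=87210 g(22,-4)=90440 g(22,-2)=58786 g(22,2)=58786 g(22,4)=90440 g(22,6)=87210 g(22,8)=62016 g(22,10)=33915 g(22,12)=14364 g(22,14)=4655 g(22,16)=1120 g(22,18)=189 g(22,20)=20 g(22,22)=1
t=23: g(23,-23)=1 g(23,-21)=21 g(23,-19)=209 g(23,-17)=1309 g(23,-15)=5775 g(23,-13)=19019 g(23,-11)=48279 g(23,-9)=95931 g(23,-7)=149226 g(23,-5)=177650 g(23,-3)=149226 g(23,-1)=58786 g(23,1)=58786 g(23,3)=149226 g(23,5)=177650 g(23,7)=149226 g(23,9)=95931 g(23,11)=48279 g(23,13)=19019 g(23,15)=5775 g(23,17)=1309 g(23,19)=209 g(23,21)=21 g(23,23)=1
t=24: g(24,-24)=1 g(24,-22)=22 g(24,-20)=230 g(24,-18)=1518 g(24,-16)=7084 g(24,-14)=24794 g(24,-12)=67298 g(24,-10)=144210 g(24,-8)=245157 g(24,-6)=326876 g(24,-4)=326876 g(24,-2)=208012 g(24,2)=208012 g(24,4)=326876 g(24,6)=326876 g(24,8)=245157 g(24,10)=144210 g(24,12)=67298 g(24,14)=24794 g(24,16)=7084 g(24,18)=1518 g(24,20)=230 g(24,22)=22 g(24,24)=1
t=25: g(25,-25)=1 g(25,-23)=23 g(25,-21)=252 g(25,-19)=1748 g(25,-17)=8602 g(25,-15)=31878 g(25,-13)=92092 g(25,-11)=211508 g(25,-9)=389367 g(25,-7)=572033 g(25,-5)=653752 g(25,-3)=534888 g(25,-1)=208012 g(25,1)=208012 g(25,3)=534888 g(25,5)=653752 g(25,7)=572033 g(25,9)=389367 g(25,11)=211508 g(25,13)=92092 g(25,15)=31878 g(25,17)=8602 g(25,19)=1748 g(25,21)=252 g(25,23)=23 g(25,25)=1
Paths never hitting 0: Σ_s g(25,s) = 5408312
Paths hitting 0: 2^25 - 5408312 = 28146120
P = 28146120/33554432 = 3518265/4194304

Answer: 3518265/4194304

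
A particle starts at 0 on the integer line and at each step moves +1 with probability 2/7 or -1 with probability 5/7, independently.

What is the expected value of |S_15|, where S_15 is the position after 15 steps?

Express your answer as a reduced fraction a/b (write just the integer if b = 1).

S_15 takes values m ≡ 1 (mod 2) with |m| ≤ 15; P(S_15=m) = C(15,(15+m)/2) · (2/7)^((15+m)/2) · (5/7)^((15-m)/2).
Distribution: P(S=-15)=30517578125/4747561509943, P(S=-13)=183105468750/4747561509943, P(S=-11)=73242187500/678223072849, P(S=-9)=126953125000/678223072849, P(S=-7)=152343750000/678223072849, P(S=-5)=134062500000/678223072849, P(S=-3)=89375000000/678223072849, P(S=-1)=321750000000/4747561509943, P(S=1)=128700000000/4747561509943, P(S=3)=5720000000/678223072849, P(S=5)=1372800000/678223072849, P(S=7)=249600000/678223072849, P(S=9)=33280000/678223072849, P(S=11)=3072000/678223072849, P(S=13)=1228800/4747561509943, P(S=15)=32768/4747561509943
E[|S_15|] = Σ_m |m|·P(S_15=m) = 4448990625435/678223072849

Answer: 4448990625435/678223072849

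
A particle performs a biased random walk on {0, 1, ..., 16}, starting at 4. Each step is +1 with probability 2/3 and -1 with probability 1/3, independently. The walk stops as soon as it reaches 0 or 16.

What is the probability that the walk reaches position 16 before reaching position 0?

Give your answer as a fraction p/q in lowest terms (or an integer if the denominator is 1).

Answer: 4096/4369

Derivation:
Biased walk: p = 2/3, q = 1/3, r = q/p = 1/2
Gambler's ruin: P(hit 16 before 0 | start at 4) = (1 - r^a)/(1 - r^N)
r^4 = 1/16; r^16 = 1/65536
P = (1 - 1/16) / (1 - 1/65536) = 15/16 / 65535/65536 = 4096/4369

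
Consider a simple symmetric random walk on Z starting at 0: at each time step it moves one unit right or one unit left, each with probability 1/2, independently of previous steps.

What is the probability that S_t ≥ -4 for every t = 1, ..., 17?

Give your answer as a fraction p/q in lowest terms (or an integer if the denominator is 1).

Answer: 24973/32768

Derivation:
Let f(t,s) = #length-t paths at position s with S_1..S_t all ≥ -4.
f(t,s) = f(t-1,s-1) + f(t-1,s+1) for s ≥ -4; f(t,s) = 0 for s < -4.
t=0: f(0,0)=1
t=1: f(1,-1)=1 f(1,1)=1
t=2: f(2,-2)=1 f(2,0)=2 f(2,2)=1
t=3: f(3,-3)=1 f(3,-1)=3 f(3,1)=3 f(3,3)=1
t=4: f(4,-4)=1 f(4,-2)=4 f(4,0)=6 f(4,2)=4 f(4,4)=1
t=5: f(5,-3)=5 f(5,-1)=10 f(5,1)=10 f(5,3)=5 f(5,5)=1
t=6: f(6,-4)=5 f(6,-2)=15 f(6,0)=20 f(6,2)=15 f(6,4)=6 f(6,6)=1
t=7: f(7,-3)=20 f(7,-1)=35 f(7,1)=35 f(7,3)=21 f(7,5)=7 f(7,7)=1
t=8: f(8,-4)=20 f(8,-2)=55 f(8,0)=70 f(8,2)=56 f(8,4)=28 f(8,6)=8 f(8,8)=1
t=9: f(9,-3)=75 f(9,-1)=125 f(9,1)=126 f(9,3)=84 f(9,5)=36 f(9,7)=9 f(9,9)=1
t=10: f(10,-4)=75 f(10,-2)=200 f(10,0)=251 f(10,2)=210 f(10,4)=120 f(10,6)=45 f(10,8)=10 f(10,10)=1
t=11: f(11,-3)=275 f(11,-1)=451 f(11,1)=461 f(11,3)=330 f(11,5)=165 f(11,7)=55 f(11,9)=11 f(11,11)=1
t=12: f(12,-4)=275 f(12,-2)=726 f(12,0)=912 f(12,2)=791 f(12,4)=495 f(12,6)=220 f(12,8)=66 f(12,10)=12 f(12,12)=1
t=13: f(13,-3)=1001 f(13,-1)=1638 f(13,1)=1703 f(13,3)=1286 f(13,5)=715 f(13,7)=286 f(13,9)=78 f(13,11)=13 f(13,13)=1
t=14: f(14,-4)=1001 f(14,-2)=2639 f(14,0)=3341 f(14,2)=2989 f(14,4)=2001 f(14,6)=1001 f(14,8)=364 f(14,10)=91 f(14,12)=14 f(14,14)=1
t=15: f(15,-3)=3640 f(15,-1)=5980 f(15,1)=6330 f(15,3)=4990 f(15,5)=3002 f(15,7)=1365 f(15,9)=455 f(15,11)=105 f(15,13)=15 f(15,15)=1
t=16: f(16,-4)=3640 f(16,-2)=9620 f(16,0)=12310 f(16,2)=11320 f(16,4)=7992 f(16,6)=4367 f(16,8)=1820 f(16,10)=560 f(16,12)=120 f(16,14)=16 f(16,16)=1
t=17: f(17,-3)=13260 f(17,-1)=21930 f(17,1)=23630 f(17,3)=19312 f(17,5)=12359 f(17,7)=6187 f(17,9)=2380 f(17,11)=680 f(17,13)=136 f(17,15)=17 f(17,17)=1
Σ_s f(17,s) = 99892
P = 99892/131072 = 24973/32768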